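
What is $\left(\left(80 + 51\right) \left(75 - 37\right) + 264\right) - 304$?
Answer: $4938$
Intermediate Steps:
$\left(\left(80 + 51\right) \left(75 - 37\right) + 264\right) - 304 = \left(131 \cdot 38 + 264\right) - 304 = \left(4978 + 264\right) - 304 = 5242 - 304 = 4938$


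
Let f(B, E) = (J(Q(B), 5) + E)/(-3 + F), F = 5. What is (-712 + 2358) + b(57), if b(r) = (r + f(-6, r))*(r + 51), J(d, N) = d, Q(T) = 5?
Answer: 11150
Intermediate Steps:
f(B, E) = 5/2 + E/2 (f(B, E) = (5 + E)/(-3 + 5) = (5 + E)/2 = (5 + E)*(½) = 5/2 + E/2)
b(r) = (51 + r)*(5/2 + 3*r/2) (b(r) = (r + (5/2 + r/2))*(r + 51) = (5/2 + 3*r/2)*(51 + r) = (51 + r)*(5/2 + 3*r/2))
(-712 + 2358) + b(57) = (-712 + 2358) + (255/2 + 79*57 + (3/2)*57²) = 1646 + (255/2 + 4503 + (3/2)*3249) = 1646 + (255/2 + 4503 + 9747/2) = 1646 + 9504 = 11150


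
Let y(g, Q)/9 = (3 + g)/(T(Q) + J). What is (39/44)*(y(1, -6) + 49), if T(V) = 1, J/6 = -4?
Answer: 42549/1012 ≈ 42.044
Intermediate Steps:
J = -24 (J = 6*(-4) = -24)
y(g, Q) = -27/23 - 9*g/23 (y(g, Q) = 9*((3 + g)/(1 - 24)) = 9*((3 + g)/(-23)) = 9*((3 + g)*(-1/23)) = 9*(-3/23 - g/23) = -27/23 - 9*g/23)
(39/44)*(y(1, -6) + 49) = (39/44)*((-27/23 - 9/23*1) + 49) = (39*(1/44))*((-27/23 - 9/23) + 49) = 39*(-36/23 + 49)/44 = (39/44)*(1091/23) = 42549/1012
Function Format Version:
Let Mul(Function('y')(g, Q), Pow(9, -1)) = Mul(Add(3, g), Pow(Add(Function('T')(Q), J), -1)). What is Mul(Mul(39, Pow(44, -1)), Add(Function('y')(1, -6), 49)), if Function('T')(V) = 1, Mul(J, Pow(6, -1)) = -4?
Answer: Rational(42549, 1012) ≈ 42.044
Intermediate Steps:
J = -24 (J = Mul(6, -4) = -24)
Function('y')(g, Q) = Add(Rational(-27, 23), Mul(Rational(-9, 23), g)) (Function('y')(g, Q) = Mul(9, Mul(Add(3, g), Pow(Add(1, -24), -1))) = Mul(9, Mul(Add(3, g), Pow(-23, -1))) = Mul(9, Mul(Add(3, g), Rational(-1, 23))) = Mul(9, Add(Rational(-3, 23), Mul(Rational(-1, 23), g))) = Add(Rational(-27, 23), Mul(Rational(-9, 23), g)))
Mul(Mul(39, Pow(44, -1)), Add(Function('y')(1, -6), 49)) = Mul(Mul(39, Pow(44, -1)), Add(Add(Rational(-27, 23), Mul(Rational(-9, 23), 1)), 49)) = Mul(Mul(39, Rational(1, 44)), Add(Add(Rational(-27, 23), Rational(-9, 23)), 49)) = Mul(Rational(39, 44), Add(Rational(-36, 23), 49)) = Mul(Rational(39, 44), Rational(1091, 23)) = Rational(42549, 1012)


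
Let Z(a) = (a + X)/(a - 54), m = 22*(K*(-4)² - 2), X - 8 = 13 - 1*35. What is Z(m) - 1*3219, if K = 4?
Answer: -421554/131 ≈ -3218.0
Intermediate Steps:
X = -14 (X = 8 + (13 - 1*35) = 8 + (13 - 35) = 8 - 22 = -14)
m = 1364 (m = 22*(4*(-4)² - 2) = 22*(4*16 - 2) = 22*(64 - 2) = 22*62 = 1364)
Z(a) = (-14 + a)/(-54 + a) (Z(a) = (a - 14)/(a - 54) = (-14 + a)/(-54 + a))
Z(m) - 1*3219 = (-14 + 1364)/(-54 + 1364) - 1*3219 = 1350/1310 - 3219 = (1/1310)*1350 - 3219 = 135/131 - 3219 = -421554/131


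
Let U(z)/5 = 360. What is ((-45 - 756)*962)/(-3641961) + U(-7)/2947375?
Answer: 1786424082/8418999845 ≈ 0.21219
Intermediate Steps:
U(z) = 1800 (U(z) = 5*360 = 1800)
((-45 - 756)*962)/(-3641961) + U(-7)/2947375 = ((-45 - 756)*962)/(-3641961) + 1800/2947375 = -801*962*(-1/3641961) + 1800*(1/2947375) = -770562*(-1/3641961) + 72/117895 = 256854/1213987 + 72/117895 = 1786424082/8418999845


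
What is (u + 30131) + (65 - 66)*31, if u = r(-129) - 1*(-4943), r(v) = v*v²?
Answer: -2111646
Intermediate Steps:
r(v) = v³
u = -2141746 (u = (-129)³ - 1*(-4943) = -2146689 + 4943 = -2141746)
(u + 30131) + (65 - 66)*31 = (-2141746 + 30131) + (65 - 66)*31 = -2111615 - 1*31 = -2111615 - 31 = -2111646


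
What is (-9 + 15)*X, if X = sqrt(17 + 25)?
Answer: 6*sqrt(42) ≈ 38.884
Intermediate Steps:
X = sqrt(42) ≈ 6.4807
(-9 + 15)*X = (-9 + 15)*sqrt(42) = 6*sqrt(42)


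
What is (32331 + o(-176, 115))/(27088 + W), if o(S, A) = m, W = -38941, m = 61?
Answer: -32392/11853 ≈ -2.7328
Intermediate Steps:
o(S, A) = 61
(32331 + o(-176, 115))/(27088 + W) = (32331 + 61)/(27088 - 38941) = 32392/(-11853) = 32392*(-1/11853) = -32392/11853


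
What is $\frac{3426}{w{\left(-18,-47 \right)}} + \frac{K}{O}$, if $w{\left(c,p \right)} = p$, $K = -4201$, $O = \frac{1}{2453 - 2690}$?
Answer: $\frac{46791513}{47} \approx 9.9556 \cdot 10^{5}$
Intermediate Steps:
$O = - \frac{1}{237}$ ($O = \frac{1}{-237} = - \frac{1}{237} \approx -0.0042194$)
$\frac{3426}{w{\left(-18,-47 \right)}} + \frac{K}{O} = \frac{3426}{-47} - \frac{4201}{- \frac{1}{237}} = 3426 \left(- \frac{1}{47}\right) - -995637 = - \frac{3426}{47} + 995637 = \frac{46791513}{47}$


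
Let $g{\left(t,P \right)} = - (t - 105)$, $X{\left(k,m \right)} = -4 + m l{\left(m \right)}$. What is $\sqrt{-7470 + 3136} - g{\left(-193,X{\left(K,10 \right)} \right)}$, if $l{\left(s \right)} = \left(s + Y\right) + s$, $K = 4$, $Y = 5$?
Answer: $-298 + i \sqrt{4334} \approx -298.0 + 65.833 i$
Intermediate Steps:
$l{\left(s \right)} = 5 + 2 s$ ($l{\left(s \right)} = \left(s + 5\right) + s = \left(5 + s\right) + s = 5 + 2 s$)
$X{\left(k,m \right)} = -4 + m \left(5 + 2 m\right)$
$g{\left(t,P \right)} = 105 - t$ ($g{\left(t,P \right)} = - (-105 + t) = 105 - t$)
$\sqrt{-7470 + 3136} - g{\left(-193,X{\left(K,10 \right)} \right)} = \sqrt{-7470 + 3136} - \left(105 - -193\right) = \sqrt{-4334} - \left(105 + 193\right) = i \sqrt{4334} - 298 = -298 + i \sqrt{4334}$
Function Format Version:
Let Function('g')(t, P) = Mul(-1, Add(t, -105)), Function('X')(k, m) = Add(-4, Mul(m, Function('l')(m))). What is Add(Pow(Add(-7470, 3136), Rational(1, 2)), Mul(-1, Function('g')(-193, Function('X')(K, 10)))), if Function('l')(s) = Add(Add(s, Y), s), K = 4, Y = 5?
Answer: Add(-298, Mul(I, Pow(4334, Rational(1, 2)))) ≈ Add(-298.00, Mul(65.833, I))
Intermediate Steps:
Function('l')(s) = Add(5, Mul(2, s)) (Function('l')(s) = Add(Add(s, 5), s) = Add(Add(5, s), s) = Add(5, Mul(2, s)))
Function('X')(k, m) = Add(-4, Mul(m, Add(5, Mul(2, m))))
Function('g')(t, P) = Add(105, Mul(-1, t)) (Function('g')(t, P) = Mul(-1, Add(-105, t)) = Add(105, Mul(-1, t)))
Add(Pow(Add(-7470, 3136), Rational(1, 2)), Mul(-1, Function('g')(-193, Function('X')(K, 10)))) = Add(Pow(Add(-7470, 3136), Rational(1, 2)), Mul(-1, Add(105, Mul(-1, -193)))) = Add(Pow(-4334, Rational(1, 2)), Mul(-1, Add(105, 193))) = Add(Mul(I, Pow(4334, Rational(1, 2))), Mul(-1, 298)) = Add(Mul(I, Pow(4334, Rational(1, 2))), -298) = Add(-298, Mul(I, Pow(4334, Rational(1, 2))))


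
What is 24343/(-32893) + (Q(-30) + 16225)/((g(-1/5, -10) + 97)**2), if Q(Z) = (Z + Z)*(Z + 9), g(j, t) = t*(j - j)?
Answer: 346090818/309490237 ≈ 1.1183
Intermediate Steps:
g(j, t) = 0 (g(j, t) = t*0 = 0)
Q(Z) = 2*Z*(9 + Z) (Q(Z) = (2*Z)*(9 + Z) = 2*Z*(9 + Z))
24343/(-32893) + (Q(-30) + 16225)/((g(-1/5, -10) + 97)**2) = 24343/(-32893) + (2*(-30)*(9 - 30) + 16225)/((0 + 97)**2) = 24343*(-1/32893) + (2*(-30)*(-21) + 16225)/(97**2) = -24343/32893 + (1260 + 16225)/9409 = -24343/32893 + 17485*(1/9409) = -24343/32893 + 17485/9409 = 346090818/309490237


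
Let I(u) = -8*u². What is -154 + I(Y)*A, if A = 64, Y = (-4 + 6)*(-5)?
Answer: -51354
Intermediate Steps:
Y = -10 (Y = 2*(-5) = -10)
-154 + I(Y)*A = -154 - 8*(-10)²*64 = -154 - 8*100*64 = -154 - 800*64 = -154 - 51200 = -51354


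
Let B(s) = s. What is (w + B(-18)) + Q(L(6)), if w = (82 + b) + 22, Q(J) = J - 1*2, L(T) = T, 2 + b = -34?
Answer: 54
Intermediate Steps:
b = -36 (b = -2 - 34 = -36)
Q(J) = -2 + J (Q(J) = J - 2 = -2 + J)
w = 68 (w = (82 - 36) + 22 = 46 + 22 = 68)
(w + B(-18)) + Q(L(6)) = (68 - 18) + (-2 + 6) = 50 + 4 = 54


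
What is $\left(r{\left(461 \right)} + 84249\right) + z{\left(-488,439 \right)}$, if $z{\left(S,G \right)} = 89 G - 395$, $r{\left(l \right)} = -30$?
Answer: $122895$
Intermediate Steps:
$z{\left(S,G \right)} = -395 + 89 G$
$\left(r{\left(461 \right)} + 84249\right) + z{\left(-488,439 \right)} = \left(-30 + 84249\right) + \left(-395 + 89 \cdot 439\right) = 84219 + \left(-395 + 39071\right) = 84219 + 38676 = 122895$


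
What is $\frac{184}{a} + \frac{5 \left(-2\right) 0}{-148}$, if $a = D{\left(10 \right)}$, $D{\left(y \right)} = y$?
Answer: $\frac{92}{5} \approx 18.4$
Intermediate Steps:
$a = 10$
$\frac{184}{a} + \frac{5 \left(-2\right) 0}{-148} = \frac{184}{10} + \frac{5 \left(-2\right) 0}{-148} = 184 \cdot \frac{1}{10} + \left(-10\right) 0 \left(- \frac{1}{148}\right) = \frac{92}{5} + 0 \left(- \frac{1}{148}\right) = \frac{92}{5} + 0 = \frac{92}{5}$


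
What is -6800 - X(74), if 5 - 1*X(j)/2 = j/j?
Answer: -6808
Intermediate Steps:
X(j) = 8 (X(j) = 10 - 2*j/j = 10 - 2*1 = 10 - 2 = 8)
-6800 - X(74) = -6800 - 1*8 = -6800 - 8 = -6808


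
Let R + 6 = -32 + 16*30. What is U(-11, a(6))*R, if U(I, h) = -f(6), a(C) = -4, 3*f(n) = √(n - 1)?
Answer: -442*√5/3 ≈ -329.45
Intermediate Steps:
f(n) = √(-1 + n)/3 (f(n) = √(n - 1)/3 = √(-1 + n)/3)
U(I, h) = -√5/3 (U(I, h) = -√(-1 + 6)/3 = -√5/3)
R = 442 (R = -6 + (-32 + 16*30) = -6 + (-32 + 480) = -6 + 448 = 442)
U(-11, a(6))*R = -√5/3*442 = -442*√5/3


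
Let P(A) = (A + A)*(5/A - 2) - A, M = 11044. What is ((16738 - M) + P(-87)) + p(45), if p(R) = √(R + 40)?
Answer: 6139 + √85 ≈ 6148.2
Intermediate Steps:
p(R) = √(40 + R)
P(A) = -A + 2*A*(-2 + 5/A) (P(A) = (2*A)*(-2 + 5/A) - A = 2*A*(-2 + 5/A) - A = -A + 2*A*(-2 + 5/A))
((16738 - M) + P(-87)) + p(45) = ((16738 - 1*11044) + (10 - 5*(-87))) + √(40 + 45) = ((16738 - 11044) + (10 + 435)) + √85 = (5694 + 445) + √85 = 6139 + √85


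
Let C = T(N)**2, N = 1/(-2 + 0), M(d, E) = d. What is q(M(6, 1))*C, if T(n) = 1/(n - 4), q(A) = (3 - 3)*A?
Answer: 0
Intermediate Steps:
q(A) = 0 (q(A) = 0*A = 0)
N = -1/2 (N = 1/(-2) = -1/2 ≈ -0.50000)
T(n) = 1/(-4 + n)
C = 4/81 (C = (1/(-4 - 1/2))**2 = (1/(-9/2))**2 = (-2/9)**2 = 4/81 ≈ 0.049383)
q(M(6, 1))*C = 0*(4/81) = 0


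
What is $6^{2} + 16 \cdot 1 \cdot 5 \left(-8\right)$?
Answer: $-604$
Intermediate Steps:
$6^{2} + 16 \cdot 1 \cdot 5 \left(-8\right) = 36 + 16 \left(-40\right) = 36 - 640 = -604$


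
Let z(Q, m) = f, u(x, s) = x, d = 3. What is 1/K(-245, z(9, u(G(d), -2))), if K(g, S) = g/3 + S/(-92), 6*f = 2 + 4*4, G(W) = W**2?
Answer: -276/22549 ≈ -0.012240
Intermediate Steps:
f = 3 (f = (2 + 4*4)/6 = (2 + 16)/6 = (1/6)*18 = 3)
z(Q, m) = 3
K(g, S) = -S/92 + g/3 (K(g, S) = g*(1/3) + S*(-1/92) = g/3 - S/92 = -S/92 + g/3)
1/K(-245, z(9, u(G(d), -2))) = 1/(-1/92*3 + (1/3)*(-245)) = 1/(-3/92 - 245/3) = 1/(-22549/276) = -276/22549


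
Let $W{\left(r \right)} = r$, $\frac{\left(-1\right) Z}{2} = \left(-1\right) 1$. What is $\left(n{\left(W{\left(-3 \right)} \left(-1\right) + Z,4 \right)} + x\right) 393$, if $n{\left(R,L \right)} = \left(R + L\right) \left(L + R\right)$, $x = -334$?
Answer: $-99429$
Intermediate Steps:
$Z = 2$ ($Z = - 2 \left(\left(-1\right) 1\right) = \left(-2\right) \left(-1\right) = 2$)
$n{\left(R,L \right)} = \left(L + R\right)^{2}$ ($n{\left(R,L \right)} = \left(L + R\right) \left(L + R\right) = \left(L + R\right)^{2}$)
$\left(n{\left(W{\left(-3 \right)} \left(-1\right) + Z,4 \right)} + x\right) 393 = \left(\left(4 + \left(\left(-3\right) \left(-1\right) + 2\right)\right)^{2} - 334\right) 393 = \left(\left(4 + \left(3 + 2\right)\right)^{2} - 334\right) 393 = \left(\left(4 + 5\right)^{2} - 334\right) 393 = \left(9^{2} - 334\right) 393 = \left(81 - 334\right) 393 = \left(-253\right) 393 = -99429$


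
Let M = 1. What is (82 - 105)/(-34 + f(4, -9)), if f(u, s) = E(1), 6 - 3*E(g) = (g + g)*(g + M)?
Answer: 69/100 ≈ 0.69000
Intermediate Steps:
E(g) = 2 - 2*g*(1 + g)/3 (E(g) = 2 - (g + g)*(g + 1)/3 = 2 - 2*g*(1 + g)/3)
f(u, s) = 2/3 (f(u, s) = 2 - 2/3*1 - 2/3*1**2 = 2 - 2/3 - 2/3*1 = 2 - 2/3 - 2/3 = 2/3)
(82 - 105)/(-34 + f(4, -9)) = (82 - 105)/(-34 + 2/3) = -23/(-100/3) = -23*(-3/100) = 69/100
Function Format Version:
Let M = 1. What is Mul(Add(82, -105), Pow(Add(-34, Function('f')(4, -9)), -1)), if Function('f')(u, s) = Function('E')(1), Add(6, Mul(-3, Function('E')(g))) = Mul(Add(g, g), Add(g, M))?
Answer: Rational(69, 100) ≈ 0.69000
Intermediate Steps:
Function('E')(g) = Add(2, Mul(Rational(-2, 3), g, Add(1, g))) (Function('E')(g) = Add(2, Mul(Rational(-1, 3), Mul(Add(g, g), Add(g, 1)))) = Add(2, Mul(Rational(-1, 3), Mul(Mul(2, g), Add(1, g)))) = Add(2, Mul(Rational(-1, 3), Mul(2, g, Add(1, g)))) = Add(2, Mul(Rational(-2, 3), g, Add(1, g))))
Function('f')(u, s) = Rational(2, 3) (Function('f')(u, s) = Add(2, Mul(Rational(-2, 3), 1), Mul(Rational(-2, 3), Pow(1, 2))) = Add(2, Rational(-2, 3), Mul(Rational(-2, 3), 1)) = Add(2, Rational(-2, 3), Rational(-2, 3)) = Rational(2, 3))
Mul(Add(82, -105), Pow(Add(-34, Function('f')(4, -9)), -1)) = Mul(Add(82, -105), Pow(Add(-34, Rational(2, 3)), -1)) = Mul(-23, Pow(Rational(-100, 3), -1)) = Mul(-23, Rational(-3, 100)) = Rational(69, 100)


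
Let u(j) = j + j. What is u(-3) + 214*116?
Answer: 24818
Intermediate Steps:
u(j) = 2*j
u(-3) + 214*116 = 2*(-3) + 214*116 = -6 + 24824 = 24818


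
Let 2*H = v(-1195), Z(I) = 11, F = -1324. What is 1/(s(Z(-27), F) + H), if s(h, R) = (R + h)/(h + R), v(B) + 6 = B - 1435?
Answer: -1/1317 ≈ -0.00075930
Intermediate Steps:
v(B) = -1441 + B (v(B) = -6 + (B - 1435) = -6 + (-1435 + B) = -1441 + B)
s(h, R) = 1 (s(h, R) = (R + h)/(R + h) = 1)
H = -1318 (H = (-1441 - 1195)/2 = (½)*(-2636) = -1318)
1/(s(Z(-27), F) + H) = 1/(1 - 1318) = 1/(-1317) = -1/1317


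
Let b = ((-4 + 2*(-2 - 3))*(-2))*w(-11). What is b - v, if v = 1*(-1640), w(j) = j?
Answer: 1332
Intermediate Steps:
v = -1640
b = -308 (b = ((-4 + 2*(-2 - 3))*(-2))*(-11) = ((-4 + 2*(-5))*(-2))*(-11) = ((-4 - 10)*(-2))*(-11) = -14*(-2)*(-11) = 28*(-11) = -308)
b - v = -308 - 1*(-1640) = -308 + 1640 = 1332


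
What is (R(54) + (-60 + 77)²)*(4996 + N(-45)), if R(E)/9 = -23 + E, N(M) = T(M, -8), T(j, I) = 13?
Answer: 2845112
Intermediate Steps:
N(M) = 13
R(E) = -207 + 9*E (R(E) = 9*(-23 + E) = -207 + 9*E)
(R(54) + (-60 + 77)²)*(4996 + N(-45)) = ((-207 + 9*54) + (-60 + 77)²)*(4996 + 13) = ((-207 + 486) + 17²)*5009 = (279 + 289)*5009 = 568*5009 = 2845112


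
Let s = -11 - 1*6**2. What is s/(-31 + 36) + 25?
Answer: 78/5 ≈ 15.600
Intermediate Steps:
s = -47 (s = -11 - 1*36 = -11 - 36 = -47)
s/(-31 + 36) + 25 = -47/(-31 + 36) + 25 = -47/5 + 25 = 78/5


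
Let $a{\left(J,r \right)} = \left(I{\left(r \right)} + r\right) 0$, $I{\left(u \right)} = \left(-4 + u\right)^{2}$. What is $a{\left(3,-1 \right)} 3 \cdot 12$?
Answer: $0$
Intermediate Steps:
$a{\left(J,r \right)} = 0$ ($a{\left(J,r \right)} = \left(\left(-4 + r\right)^{2} + r\right) 0 = \left(r + \left(-4 + r\right)^{2}\right) 0 = 0$)
$a{\left(3,-1 \right)} 3 \cdot 12 = 0 \cdot 3 \cdot 12 = 0 \cdot 12 = 0$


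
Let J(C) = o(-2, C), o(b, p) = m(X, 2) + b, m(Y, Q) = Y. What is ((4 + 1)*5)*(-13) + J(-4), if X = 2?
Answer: -325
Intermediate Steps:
o(b, p) = 2 + b
J(C) = 0 (J(C) = 2 - 2 = 0)
((4 + 1)*5)*(-13) + J(-4) = ((4 + 1)*5)*(-13) + 0 = (5*5)*(-13) + 0 = 25*(-13) + 0 = -325 + 0 = -325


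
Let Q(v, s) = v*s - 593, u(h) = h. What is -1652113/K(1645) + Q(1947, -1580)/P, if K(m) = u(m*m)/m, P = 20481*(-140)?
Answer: -135203093321/134764980 ≈ -1003.3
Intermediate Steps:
P = -2867340
Q(v, s) = -593 + s*v (Q(v, s) = s*v - 593 = -593 + s*v)
K(m) = m (K(m) = (m*m)/m = m²/m = m)
-1652113/K(1645) + Q(1947, -1580)/P = -1652113/1645 + (-593 - 1580*1947)/(-2867340) = -1652113*1/1645 + (-593 - 3076260)*(-1/2867340) = -1652113/1645 - 3076853*(-1/2867340) = -1652113/1645 + 3076853/2867340 = -135203093321/134764980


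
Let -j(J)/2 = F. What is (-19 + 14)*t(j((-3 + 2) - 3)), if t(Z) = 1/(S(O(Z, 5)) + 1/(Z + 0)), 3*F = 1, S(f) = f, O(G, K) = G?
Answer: 30/13 ≈ 2.3077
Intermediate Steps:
F = ⅓ (F = (⅓)*1 = ⅓ ≈ 0.33333)
j(J) = -⅔ (j(J) = -2*⅓ = -⅔)
t(Z) = 1/(Z + 1/Z) (t(Z) = 1/(Z + 1/(Z + 0)) = 1/(Z + 1/Z))
(-19 + 14)*t(j((-3 + 2) - 3)) = (-19 + 14)*(-2/(3*(1 + (-⅔)²))) = -(-10)/(3*(1 + 4/9)) = -(-10)/(3*13/9) = -(-10)*9/(3*13) = -5*(-6/13) = 30/13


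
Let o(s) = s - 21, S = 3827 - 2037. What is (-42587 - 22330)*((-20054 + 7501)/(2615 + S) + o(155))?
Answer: -37503654489/4405 ≈ -8.5139e+6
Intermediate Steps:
S = 1790
o(s) = -21 + s
(-42587 - 22330)*((-20054 + 7501)/(2615 + S) + o(155)) = (-42587 - 22330)*((-20054 + 7501)/(2615 + 1790) + (-21 + 155)) = -64917*(-12553/4405 + 134) = -64917*577717/4405 = -37503654489/4405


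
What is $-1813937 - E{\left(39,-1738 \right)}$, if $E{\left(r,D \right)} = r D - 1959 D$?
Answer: $-5150897$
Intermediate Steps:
$E{\left(r,D \right)} = - 1959 D + D r$ ($E{\left(r,D \right)} = D r - 1959 D = - 1959 D + D r$)
$-1813937 - E{\left(39,-1738 \right)} = -1813937 - - 1738 \left(-1959 + 39\right) = -1813937 - \left(-1738\right) \left(-1920\right) = -1813937 - 3336960 = -5150897$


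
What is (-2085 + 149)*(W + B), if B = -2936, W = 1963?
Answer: 1883728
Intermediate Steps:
(-2085 + 149)*(W + B) = (-2085 + 149)*(1963 - 2936) = -1936*(-973) = 1883728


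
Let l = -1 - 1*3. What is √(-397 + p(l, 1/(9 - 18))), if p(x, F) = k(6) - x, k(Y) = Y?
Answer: 3*I*√43 ≈ 19.672*I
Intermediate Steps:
l = -4 (l = -1 - 3 = -4)
p(x, F) = 6 - x
√(-397 + p(l, 1/(9 - 18))) = √(-397 + (6 - 1*(-4))) = √(-397 + (6 + 4)) = √(-397 + 10) = √(-387) = 3*I*√43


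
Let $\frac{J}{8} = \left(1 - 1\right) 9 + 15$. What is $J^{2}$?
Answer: $14400$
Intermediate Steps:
$J = 120$ ($J = 8 \left(\left(1 - 1\right) 9 + 15\right) = 8 \left(0 \cdot 9 + 15\right) = 8 \left(0 + 15\right) = 8 \cdot 15 = 120$)
$J^{2} = 120^{2} = 14400$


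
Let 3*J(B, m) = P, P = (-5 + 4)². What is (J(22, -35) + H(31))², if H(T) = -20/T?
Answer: 841/8649 ≈ 0.097237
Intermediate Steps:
P = 1 (P = (-1)² = 1)
J(B, m) = ⅓ (J(B, m) = (⅓)*1 = ⅓)
(J(22, -35) + H(31))² = (⅓ - 20/31)² = (-29/93)² = 841/8649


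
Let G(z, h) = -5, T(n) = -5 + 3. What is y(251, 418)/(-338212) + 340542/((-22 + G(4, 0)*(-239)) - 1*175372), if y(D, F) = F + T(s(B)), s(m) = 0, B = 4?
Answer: -28811964422/14729048047 ≈ -1.9561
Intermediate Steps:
T(n) = -2
y(D, F) = -2 + F (y(D, F) = F - 2 = -2 + F)
y(251, 418)/(-338212) + 340542/((-22 + G(4, 0)*(-239)) - 1*175372) = (-2 + 418)/(-338212) + 340542/((-22 - 5*(-239)) - 1*175372) = 416*(-1/338212) + 340542/((-22 + 1195) - 175372) = -104/84553 + 340542/(1173 - 175372) = -104/84553 + 340542/(-174199) = -104/84553 + 340542*(-1/174199) = -104/84553 - 340542/174199 = -28811964422/14729048047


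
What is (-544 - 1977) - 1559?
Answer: -4080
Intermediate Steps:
(-544 - 1977) - 1559 = -2521 - 1559 = -4080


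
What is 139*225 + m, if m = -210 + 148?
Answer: 31213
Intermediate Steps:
m = -62
139*225 + m = 139*225 - 62 = 31275 - 62 = 31213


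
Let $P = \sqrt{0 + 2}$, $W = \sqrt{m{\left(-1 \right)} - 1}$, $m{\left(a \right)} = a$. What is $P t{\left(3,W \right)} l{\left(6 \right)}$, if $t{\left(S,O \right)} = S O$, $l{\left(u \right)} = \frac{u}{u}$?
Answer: $6 i \approx 6.0 i$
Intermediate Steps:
$l{\left(u \right)} = 1$
$W = i \sqrt{2}$ ($W = \sqrt{-1 - 1} = \sqrt{-2} = i \sqrt{2} \approx 1.4142 i$)
$P = \sqrt{2} \approx 1.4142$
$t{\left(S,O \right)} = O S$
$P t{\left(3,W \right)} l{\left(6 \right)} = \sqrt{2} i \sqrt{2} \cdot 3 \cdot 1 = \sqrt{2} \cdot 3 i \sqrt{2} \cdot 1 = \sqrt{2} \cdot 3 i \sqrt{2} = 6 i$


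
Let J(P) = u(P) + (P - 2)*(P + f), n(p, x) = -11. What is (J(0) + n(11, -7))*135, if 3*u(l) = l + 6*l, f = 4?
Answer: -2565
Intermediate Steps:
u(l) = 7*l/3 (u(l) = (l + 6*l)/3 = (7*l)/3 = 7*l/3)
J(P) = 7*P/3 + (-2 + P)*(4 + P) (J(P) = 7*P/3 + (P - 2)*(P + 4) = 7*P/3 + (-2 + P)*(4 + P))
(J(0) + n(11, -7))*135 = ((-8 + 0**2 + (13/3)*0) - 11)*135 = ((-8 + 0 + 0) - 11)*135 = (-8 - 11)*135 = -19*135 = -2565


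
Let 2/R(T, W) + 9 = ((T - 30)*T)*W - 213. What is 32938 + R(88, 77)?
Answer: 6468792635/196393 ≈ 32938.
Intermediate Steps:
R(T, W) = 2/(-222 + T*W*(-30 + T)) (R(T, W) = 2/(-9 + (((T - 30)*T)*W - 213)) = 2/(-9 + (((-30 + T)*T)*W - 213)) = 2/(-9 + ((T*(-30 + T))*W - 213)) = 2/(-9 + (T*W*(-30 + T) - 213)) = 2/(-9 + (-213 + T*W*(-30 + T))) = 2/(-222 + T*W*(-30 + T)))
32938 + R(88, 77) = 32938 + 2/(-222 + 77*88² - 30*88*77) = 32938 + 2/(-222 + 77*7744 - 203280) = 32938 + 2/(-222 + 596288 - 203280) = 32938 + 2/392786 = 32938 + 2*(1/392786) = 32938 + 1/196393 = 6468792635/196393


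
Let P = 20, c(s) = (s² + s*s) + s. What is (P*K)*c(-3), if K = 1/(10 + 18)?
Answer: 75/7 ≈ 10.714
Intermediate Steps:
c(s) = s + 2*s² (c(s) = (s² + s²) + s = 2*s² + s = s + 2*s²)
K = 1/28 ≈ 0.035714
(P*K)*c(-3) = (20*(1/28))*(-3*(1 + 2*(-3))) = 5*(-3*(1 - 6))/7 = 5*(-3*(-5))/7 = (5/7)*15 = 75/7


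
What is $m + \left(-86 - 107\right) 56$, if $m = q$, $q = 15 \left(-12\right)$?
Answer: $-10988$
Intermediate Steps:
$q = -180$
$m = -180$
$m + \left(-86 - 107\right) 56 = -180 + \left(-86 - 107\right) 56 = -180 - 10808 = -10988$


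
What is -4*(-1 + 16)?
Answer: -60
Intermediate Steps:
-4*(-1 + 16) = -4*15 = -60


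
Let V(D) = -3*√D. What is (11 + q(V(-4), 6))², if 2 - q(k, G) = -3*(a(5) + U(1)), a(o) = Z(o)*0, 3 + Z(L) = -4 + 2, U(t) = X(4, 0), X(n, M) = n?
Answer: 625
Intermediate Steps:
U(t) = 4
Z(L) = -5 (Z(L) = -3 + (-4 + 2) = -3 - 2 = -5)
a(o) = 0 (a(o) = -5*0 = 0)
q(k, G) = 14 (q(k, G) = 2 - (-3)*(0 + 4) = 2 - (-3)*4 = 2 - 1*(-12) = 2 + 12 = 14)
(11 + q(V(-4), 6))² = (11 + 14)² = 25² = 625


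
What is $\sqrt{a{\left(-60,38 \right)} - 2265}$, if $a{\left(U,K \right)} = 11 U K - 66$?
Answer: $i \sqrt{27411} \approx 165.56 i$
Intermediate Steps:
$a{\left(U,K \right)} = -66 + 11 K U$ ($a{\left(U,K \right)} = 11 K U - 66 = -66 + 11 K U$)
$\sqrt{a{\left(-60,38 \right)} - 2265} = \sqrt{\left(-66 + 11 \cdot 38 \left(-60\right)\right) - 2265} = \sqrt{\left(-66 - 25080\right) - 2265} = \sqrt{-25146 - 2265} = \sqrt{-27411} = i \sqrt{27411}$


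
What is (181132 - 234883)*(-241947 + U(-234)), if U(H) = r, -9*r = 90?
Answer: 13005430707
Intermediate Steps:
r = -10 (r = -⅑*90 = -10)
U(H) = -10
(181132 - 234883)*(-241947 + U(-234)) = (181132 - 234883)*(-241947 - 10) = -53751*(-241957) = 13005430707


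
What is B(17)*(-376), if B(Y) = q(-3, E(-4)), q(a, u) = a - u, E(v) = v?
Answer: -376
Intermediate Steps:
B(Y) = 1 (B(Y) = -3 - 1*(-4) = -3 + 4 = 1)
B(17)*(-376) = 1*(-376) = -376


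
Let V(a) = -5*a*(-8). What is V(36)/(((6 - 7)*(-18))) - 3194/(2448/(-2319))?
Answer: 1267121/408 ≈ 3105.7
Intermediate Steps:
V(a) = 40*a
V(36)/(((6 - 7)*(-18))) - 3194/(2448/(-2319)) = (40*36)/(((6 - 7)*(-18))) - 3194/(2448/(-2319)) = 1440/((-1*(-18))) - 3194/(2448*(-1/2319)) = 1440/18 - 3194/(-816/773) = 1440*(1/18) - 3194*(-773/816) = 80 + 1234481/408 = 1267121/408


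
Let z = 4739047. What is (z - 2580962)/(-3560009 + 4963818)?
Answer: 2158085/1403809 ≈ 1.5373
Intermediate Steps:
(z - 2580962)/(-3560009 + 4963818) = (4739047 - 2580962)/(-3560009 + 4963818) = 2158085/1403809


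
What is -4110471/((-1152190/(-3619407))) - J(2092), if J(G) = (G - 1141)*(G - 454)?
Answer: -16672277656917/1152190 ≈ -1.4470e+7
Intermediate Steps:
J(G) = (-1141 + G)*(-454 + G)
-4110471/((-1152190/(-3619407))) - J(2092) = -4110471/((-1152190/(-3619407))) - (518014 + 2092² - 1595*2092) = -4110471/((-1152190*(-1/3619407))) - (518014 + 4376464 - 3336740) = -4110471/1152190/3619407 - 1*1557738 = -4110471*3619407/1152190 - 1557738 = -14877467510697/1152190 - 1557738 = -16672277656917/1152190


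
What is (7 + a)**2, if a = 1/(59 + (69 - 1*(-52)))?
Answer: 1590121/32400 ≈ 49.078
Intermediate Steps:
a = 1/180 (a = 1/(59 + (69 + 52)) = 1/(59 + 121) = 1/180 ≈ 0.0055556)
(7 + a)**2 = (7 + 1/180)**2 = (1261/180)**2 = 1590121/32400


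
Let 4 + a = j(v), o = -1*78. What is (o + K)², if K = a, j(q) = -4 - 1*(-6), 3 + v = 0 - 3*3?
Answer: 6400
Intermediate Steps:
o = -78
v = -12 (v = -3 + (0 - 3*3) = -3 + (0 - 9) = -3 - 9 = -12)
j(q) = 2 (j(q) = -4 + 6 = 2)
a = -2 (a = -4 + 2 = -2)
K = -2
(o + K)² = (-78 - 2)² = (-80)² = 6400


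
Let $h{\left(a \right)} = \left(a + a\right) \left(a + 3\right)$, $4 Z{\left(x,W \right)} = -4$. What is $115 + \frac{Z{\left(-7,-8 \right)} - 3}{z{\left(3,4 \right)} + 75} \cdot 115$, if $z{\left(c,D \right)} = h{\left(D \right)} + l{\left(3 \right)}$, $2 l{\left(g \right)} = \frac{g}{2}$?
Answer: $\frac{58765}{527} \approx 111.51$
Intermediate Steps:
$l{\left(g \right)} = \frac{g}{4}$ ($l{\left(g \right)} = \frac{g \frac{1}{2}}{2} = \frac{\frac{1}{2} g}{2} = \frac{g}{4}$)
$Z{\left(x,W \right)} = -1$ ($Z{\left(x,W \right)} = \frac{1}{4} \left(-4\right) = -1$)
$h{\left(a \right)} = 2 a \left(3 + a\right)$
$z{\left(c,D \right)} = \frac{3}{4} + 2 D \left(3 + D\right)$ ($z{\left(c,D \right)} = 2 D \left(3 + D\right) + \frac{1}{4} \cdot 3 = 2 D \left(3 + D\right) + \frac{3}{4} = \frac{3}{4} + 2 D \left(3 + D\right)$)
$115 + \frac{Z{\left(-7,-8 \right)} - 3}{z{\left(3,4 \right)} + 75} \cdot 115 = 115 + \frac{-1 - 3}{\left(\frac{3}{4} + 2 \cdot 4 \left(3 + 4\right)\right) + 75} \cdot 115 = 115 + - \frac{4}{\left(\frac{3}{4} + 2 \cdot 4 \cdot 7\right) + 75} \cdot 115 = 115 + - \frac{4}{\left(\frac{3}{4} + 56\right) + 75} \cdot 115 = 115 + - \frac{4}{\frac{227}{4} + 75} \cdot 115 = 115 + - \frac{4}{\frac{527}{4}} \cdot 115 = 115 + \left(-4\right) \frac{4}{527} \cdot 115 = 115 - \frac{1840}{527} = \frac{58765}{527}$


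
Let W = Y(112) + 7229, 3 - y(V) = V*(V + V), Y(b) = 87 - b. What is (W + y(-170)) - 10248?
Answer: -60841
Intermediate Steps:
y(V) = 3 - 2*V² (y(V) = 3 - V*(V + V) = 3 - V*2*V = 3 - 2*V²)
W = 7204 (W = (87 - 1*112) + 7229 = (87 - 112) + 7229 = -25 + 7229 = 7204)
(W + y(-170)) - 10248 = (7204 + (3 - 2*(-170)²)) - 10248 = (7204 + (3 - 2*28900)) - 10248 = (7204 + (3 - 57800)) - 10248 = (7204 - 57797) - 10248 = -50593 - 10248 = -60841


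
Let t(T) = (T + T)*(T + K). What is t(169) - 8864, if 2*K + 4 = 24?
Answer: 51638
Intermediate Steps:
K = 10 (K = -2 + (1/2)*24 = -2 + 12 = 10)
t(T) = 2*T*(10 + T) (t(T) = (T + T)*(T + 10) = (2*T)*(10 + T) = 2*T*(10 + T))
t(169) - 8864 = 2*169*(10 + 169) - 8864 = 2*169*179 - 8864 = 60502 - 8864 = 51638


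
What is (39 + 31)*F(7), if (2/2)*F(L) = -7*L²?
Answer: -24010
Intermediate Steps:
F(L) = -7*L²
(39 + 31)*F(7) = (39 + 31)*(-7*7²) = 70*(-7*49) = 70*(-343) = -24010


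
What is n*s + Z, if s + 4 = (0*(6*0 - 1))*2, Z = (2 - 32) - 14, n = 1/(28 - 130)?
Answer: -2242/51 ≈ -43.961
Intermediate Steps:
n = -1/102 (n = 1/(-102) = -1/102 ≈ -0.0098039)
Z = -44 (Z = -30 - 14 = -44)
s = -4 (s = -4 + (0*(6*0 - 1))*2 = -4 + (0*(0 - 1))*2 = -4 + (0*(-1))*2 = -4 + 0*2 = -4 + 0 = -4)
n*s + Z = -1/102*(-4) - 44 = 2/51 - 44 = -2242/51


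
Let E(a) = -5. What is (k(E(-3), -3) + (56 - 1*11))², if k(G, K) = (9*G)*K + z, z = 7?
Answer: 34969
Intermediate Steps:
k(G, K) = 7 + 9*G*K (k(G, K) = (9*G)*K + 7 = 9*G*K + 7 = 7 + 9*G*K)
(k(E(-3), -3) + (56 - 1*11))² = ((7 + 9*(-5)*(-3)) + (56 - 1*11))² = ((7 + 135) + (56 - 11))² = (142 + 45)² = 187² = 34969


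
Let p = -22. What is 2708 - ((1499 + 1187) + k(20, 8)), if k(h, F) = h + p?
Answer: 24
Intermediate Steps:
k(h, F) = -22 + h (k(h, F) = h - 22 = -22 + h)
2708 - ((1499 + 1187) + k(20, 8)) = 2708 - ((1499 + 1187) + (-22 + 20)) = 2708 - (2686 - 2) = 2708 - 1*2684 = 2708 - 2684 = 24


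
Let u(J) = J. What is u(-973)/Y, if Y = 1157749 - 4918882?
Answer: 973/3761133 ≈ 0.00025870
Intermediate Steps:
Y = -3761133
u(-973)/Y = -973/(-3761133) = -973*(-1/3761133) = 973/3761133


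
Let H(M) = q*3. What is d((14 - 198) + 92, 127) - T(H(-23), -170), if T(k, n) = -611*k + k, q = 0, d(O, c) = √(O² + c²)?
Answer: √24593 ≈ 156.82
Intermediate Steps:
H(M) = 0 (H(M) = 0*3 = 0)
T(k, n) = -610*k
d((14 - 198) + 92, 127) - T(H(-23), -170) = √(((14 - 198) + 92)² + 127²) - (-610)*0 = √((-184 + 92)² + 16129) - 1*0 = √((-92)² + 16129) + 0 = √(8464 + 16129) + 0 = √24593 + 0 = √24593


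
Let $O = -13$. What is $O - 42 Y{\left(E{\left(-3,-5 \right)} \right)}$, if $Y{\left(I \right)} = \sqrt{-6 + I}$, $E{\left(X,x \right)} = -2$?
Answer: $-13 - 84 i \sqrt{2} \approx -13.0 - 118.79 i$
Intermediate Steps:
$O - 42 Y{\left(E{\left(-3,-5 \right)} \right)} = -13 - 42 \sqrt{-6 - 2} = -13 - 42 \sqrt{-8} = -13 - 42 \cdot 2 i \sqrt{2} = -13 - 84 i \sqrt{2}$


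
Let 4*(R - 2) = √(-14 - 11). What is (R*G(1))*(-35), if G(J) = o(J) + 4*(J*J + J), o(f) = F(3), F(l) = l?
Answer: -770 - 1925*I/4 ≈ -770.0 - 481.25*I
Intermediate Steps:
o(f) = 3
R = 2 + 5*I/4 (R = 2 + √(-14 - 11)/4 = 2 + √(-25)/4 = 2 + (5*I)/4 = 2 + 5*I/4 ≈ 2.0 + 1.25*I)
G(J) = 3 + 4*J + 4*J² (G(J) = 3 + 4*(J*J + J) = 3 + 4*(J² + J) = 3 + 4*(J + J²) = 3 + (4*J + 4*J²) = 3 + 4*J + 4*J²)
(R*G(1))*(-35) = ((2 + 5*I/4)*(3 + 4*1 + 4*1²))*(-35) = ((2 + 5*I/4)*(3 + 4 + 4*1))*(-35) = ((2 + 5*I/4)*(3 + 4 + 4))*(-35) = ((2 + 5*I/4)*11)*(-35) = (22 + 55*I/4)*(-35) = -770 - 1925*I/4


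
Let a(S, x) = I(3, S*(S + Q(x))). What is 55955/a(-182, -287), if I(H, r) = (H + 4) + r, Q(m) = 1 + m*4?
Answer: 11191/48377 ≈ 0.23133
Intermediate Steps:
Q(m) = 1 + 4*m
I(H, r) = 4 + H + r (I(H, r) = (4 + H) + r = 4 + H + r)
a(S, x) = 7 + S*(1 + S + 4*x) (a(S, x) = 4 + 3 + S*(S + (1 + 4*x)) = 4 + 3 + S*(1 + S + 4*x) = 7 + S*(1 + S + 4*x))
55955/a(-182, -287) = 55955/(7 - 182*(1 - 182 + 4*(-287))) = 55955/(7 - 182*(1 - 182 - 1148)) = 55955/(7 - 182*(-1329)) = 55955/(7 + 241878) = 55955/241885 = 55955*(1/241885) = 11191/48377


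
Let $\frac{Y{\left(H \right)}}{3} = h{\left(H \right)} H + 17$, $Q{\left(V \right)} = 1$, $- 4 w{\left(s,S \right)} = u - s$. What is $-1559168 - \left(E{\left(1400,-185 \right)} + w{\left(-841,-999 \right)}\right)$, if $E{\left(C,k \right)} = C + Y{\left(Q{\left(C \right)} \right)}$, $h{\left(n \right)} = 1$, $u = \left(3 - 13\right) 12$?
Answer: $- \frac{6241767}{4} \approx -1.5604 \cdot 10^{6}$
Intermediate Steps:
$u = -120$ ($u = \left(-10\right) 12 = -120$)
$w{\left(s,S \right)} = 30 + \frac{s}{4}$ ($w{\left(s,S \right)} = - \frac{-120 - s}{4} = 30 + \frac{s}{4}$)
$Y{\left(H \right)} = 51 + 3 H$ ($Y{\left(H \right)} = 3 \left(1 H + 17\right) = 3 \left(H + 17\right) = 3 \left(17 + H\right) = 51 + 3 H$)
$E{\left(C,k \right)} = 54 + C$ ($E{\left(C,k \right)} = C + \left(51 + 3 \cdot 1\right) = C + \left(51 + 3\right) = C + 54 = 54 + C$)
$-1559168 - \left(E{\left(1400,-185 \right)} + w{\left(-841,-999 \right)}\right) = -1559168 - \left(\left(54 + 1400\right) + \left(30 + \frac{1}{4} \left(-841\right)\right)\right) = -1559168 - \left(1454 + \left(30 - \frac{841}{4}\right)\right) = -1559168 - \left(1454 - \frac{721}{4}\right) = -1559168 - \frac{5095}{4} = - \frac{6241767}{4}$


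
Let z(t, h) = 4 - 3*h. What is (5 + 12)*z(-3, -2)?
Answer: 170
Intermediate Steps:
(5 + 12)*z(-3, -2) = (5 + 12)*(4 - 3*(-2)) = 17*(4 + 6) = 17*10 = 170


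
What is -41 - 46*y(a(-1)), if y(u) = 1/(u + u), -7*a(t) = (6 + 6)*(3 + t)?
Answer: -823/24 ≈ -34.292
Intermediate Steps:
a(t) = -36/7 - 12*t/7 (a(t) = -(6 + 6)*(3 + t)/7 = -12*(3 + t)/7 = -(36 + 12*t)/7 = -36/7 - 12*t/7)
y(u) = 1/(2*u)
-41 - 46*y(a(-1)) = -41 - 23/(-36/7 - 12/7*(-1)) = -41 - 23/(-36/7 + 12/7) = -41 - 23/(-24/7) = -41 - 23*(-7)/24 = -41 - 46*(-7/48) = -41 + 161/24 = -823/24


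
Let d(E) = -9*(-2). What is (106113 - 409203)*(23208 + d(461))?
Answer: -7039568340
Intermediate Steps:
d(E) = 18
(106113 - 409203)*(23208 + d(461)) = (106113 - 409203)*(23208 + 18) = -303090*23226 = -7039568340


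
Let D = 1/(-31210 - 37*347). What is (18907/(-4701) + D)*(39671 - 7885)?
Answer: -8824208343728/69024783 ≈ -1.2784e+5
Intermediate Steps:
D = -1/44049 (D = 1/(-31210 - 12839) = 1/(-44049) = -1/44049 ≈ -2.2702e-5)
(18907/(-4701) + D)*(39671 - 7885) = (18907/(-4701) - 1/44049)*(39671 - 7885) = (18907*(-1/4701) - 1/44049)*31786 = (-18907/4701 - 1/44049)*31786 = -277613048/69024783*31786 = -8824208343728/69024783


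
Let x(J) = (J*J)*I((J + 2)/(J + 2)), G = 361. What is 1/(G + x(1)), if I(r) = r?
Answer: 1/362 ≈ 0.0027624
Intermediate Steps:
x(J) = J² (x(J) = (J*J)*((J + 2)/(J + 2)) = J²*((2 + J)/(2 + J)) = J²*1 = J²)
1/(G + x(1)) = 1/(361 + 1²) = 1/(361 + 1) = 1/362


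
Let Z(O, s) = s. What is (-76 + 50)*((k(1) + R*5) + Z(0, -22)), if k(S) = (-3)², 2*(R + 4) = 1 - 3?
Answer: 988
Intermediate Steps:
R = -5 (R = -4 + (1 - 3)/2 = -4 + (½)*(-2) = -4 - 1 = -5)
k(S) = 9
(-76 + 50)*((k(1) + R*5) + Z(0, -22)) = (-76 + 50)*((9 - 5*5) - 22) = -26*((9 - 25) - 22) = -26*(-16 - 22) = -26*(-38) = 988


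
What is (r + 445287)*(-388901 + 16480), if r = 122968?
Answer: -211630095355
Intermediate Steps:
(r + 445287)*(-388901 + 16480) = (122968 + 445287)*(-388901 + 16480) = 568255*(-372421) = -211630095355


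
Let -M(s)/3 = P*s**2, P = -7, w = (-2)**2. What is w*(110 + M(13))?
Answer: 14636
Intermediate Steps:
w = 4
M(s) = 21*s**2 (M(s) = -(-21)*s**2 = 21*s**2)
w*(110 + M(13)) = 4*(110 + 21*13**2) = 4*(110 + 21*169) = 4*(110 + 3549) = 4*3659 = 14636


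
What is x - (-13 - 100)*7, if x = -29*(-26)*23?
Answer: 18133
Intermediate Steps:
x = 17342 (x = 754*23 = 17342)
x - (-13 - 100)*7 = 17342 - (-13 - 100)*7 = 17342 - (-113)*7 = 17342 - 1*(-791) = 17342 + 791 = 18133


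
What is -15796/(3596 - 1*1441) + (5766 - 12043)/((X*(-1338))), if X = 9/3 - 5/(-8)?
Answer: -252350456/41809155 ≈ -6.0358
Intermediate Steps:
X = 29/8 (X = 9*(⅓) - 5*(-⅛) = 3 + 5/8 = 29/8 ≈ 3.6250)
-15796/(3596 - 1*1441) + (5766 - 12043)/((X*(-1338))) = -15796/(3596 - 1*1441) + (5766 - 12043)/(((29/8)*(-1338))) = -15796/(3596 - 1441) - 6277/(-19401/4) = -15796/2155 - 6277*(-4/19401) = -15796*1/2155 + 25108/19401 = -15796/2155 + 25108/19401 = -252350456/41809155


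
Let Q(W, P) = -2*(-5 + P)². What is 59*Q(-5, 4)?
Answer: -118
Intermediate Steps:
59*Q(-5, 4) = 59*(-2*(-5 + 4)²) = 59*(-2*(-1)²) = 59*(-2*1) = 59*(-2) = -118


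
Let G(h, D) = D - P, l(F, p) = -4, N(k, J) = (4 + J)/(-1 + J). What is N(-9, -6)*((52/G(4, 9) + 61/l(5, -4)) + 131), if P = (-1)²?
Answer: 489/14 ≈ 34.929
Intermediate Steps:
N(k, J) = (4 + J)/(-1 + J)
P = 1
G(h, D) = -1 + D (G(h, D) = D - 1*1 = D - 1 = -1 + D)
N(-9, -6)*((52/G(4, 9) + 61/l(5, -4)) + 131) = ((4 - 6)/(-1 - 6))*((52/(-1 + 9) + 61/(-4)) + 131) = (-2/(-7))*((52/8 + 61*(-¼)) + 131) = (-⅐*(-2))*((52*(⅛) - 61/4) + 131) = 2*((13/2 - 61/4) + 131)/7 = 2*(-35/4 + 131)/7 = (2/7)*(489/4) = 489/14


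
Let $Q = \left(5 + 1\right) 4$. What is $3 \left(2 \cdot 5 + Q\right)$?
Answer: $102$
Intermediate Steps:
$Q = 24$ ($Q = 6 \cdot 4 = 24$)
$3 \left(2 \cdot 5 + Q\right) = 3 \left(2 \cdot 5 + 24\right) = 3 \left(10 + 24\right) = 3 \cdot 34 = 102$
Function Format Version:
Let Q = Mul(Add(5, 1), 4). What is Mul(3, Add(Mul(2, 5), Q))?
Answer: 102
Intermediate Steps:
Q = 24 (Q = Mul(6, 4) = 24)
Mul(3, Add(Mul(2, 5), Q)) = Mul(3, Add(Mul(2, 5), 24)) = Mul(3, Add(10, 24)) = Mul(3, 34) = 102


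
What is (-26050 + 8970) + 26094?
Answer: 9014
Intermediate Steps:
(-26050 + 8970) + 26094 = -17080 + 26094 = 9014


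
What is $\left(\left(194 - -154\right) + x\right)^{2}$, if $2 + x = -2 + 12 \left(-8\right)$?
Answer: $61504$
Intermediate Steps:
$x = -100$ ($x = -2 + \left(-2 + 12 \left(-8\right)\right) = -2 - 98 = -100$)
$\left(\left(194 - -154\right) + x\right)^{2} = \left(\left(194 - -154\right) - 100\right)^{2} = \left(\left(194 + 154\right) - 100\right)^{2} = \left(348 - 100\right)^{2} = 248^{2} = 61504$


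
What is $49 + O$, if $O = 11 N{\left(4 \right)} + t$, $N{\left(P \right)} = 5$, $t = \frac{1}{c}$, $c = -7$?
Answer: $\frac{727}{7} \approx 103.86$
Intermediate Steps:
$t = - \frac{1}{7}$ ($t = \frac{1}{-7} = - \frac{1}{7} \approx -0.14286$)
$O = \frac{384}{7}$ ($O = 11 \cdot 5 - \frac{1}{7} = 55 - \frac{1}{7} = \frac{384}{7} \approx 54.857$)
$49 + O = 49 + \frac{384}{7} = \frac{727}{7}$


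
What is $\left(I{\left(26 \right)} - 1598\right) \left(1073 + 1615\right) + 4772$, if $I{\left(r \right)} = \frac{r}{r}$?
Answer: $-4287964$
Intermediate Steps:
$I{\left(r \right)} = 1$
$\left(I{\left(26 \right)} - 1598\right) \left(1073 + 1615\right) + 4772 = \left(1 - 1598\right) \left(1073 + 1615\right) + 4772 = \left(-1597\right) 2688 + 4772 = -4292736 + 4772 = -4287964$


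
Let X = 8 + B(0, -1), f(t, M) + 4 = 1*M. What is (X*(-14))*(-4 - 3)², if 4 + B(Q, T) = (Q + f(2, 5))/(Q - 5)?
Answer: -13034/5 ≈ -2606.8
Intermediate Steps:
f(t, M) = -4 + M (f(t, M) = -4 + 1*M = -4 + M)
B(Q, T) = -4 + (1 + Q)/(-5 + Q) (B(Q, T) = -4 + (Q + (-4 + 5))/(Q - 5) = -4 + (Q + 1)/(-5 + Q) = -4 + (1 + Q)/(-5 + Q))
X = 19/5 (X = 8 + 3*(7 - 1*0)/(-5 + 0) = 8 + 3*(7 + 0)/(-5) = 8 + 3*(-⅕)*7 = 8 - 21/5 = 19/5 ≈ 3.8000)
(X*(-14))*(-4 - 3)² = ((19/5)*(-14))*(-4 - 3)² = -266/5*(-7)² = -266/5*49 = -13034/5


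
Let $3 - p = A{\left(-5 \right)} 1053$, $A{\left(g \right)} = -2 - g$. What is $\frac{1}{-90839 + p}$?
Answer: $- \frac{1}{93995} \approx -1.0639 \cdot 10^{-5}$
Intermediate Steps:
$p = -3156$ ($p = 3 - \left(-2 - -5\right) 1053 = 3 - \left(-2 + 5\right) 1053 = 3 - 3 \cdot 1053 = 3 - 3159 = -3156$)
$\frac{1}{-90839 + p} = \frac{1}{-90839 - 3156} = \frac{1}{-93995} = - \frac{1}{93995}$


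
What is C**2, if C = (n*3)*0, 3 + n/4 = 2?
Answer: 0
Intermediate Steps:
n = -4 (n = -12 + 4*2 = -12 + 8 = -4)
C = 0 (C = -4*3*0 = -12*0 = 0)
C**2 = 0**2 = 0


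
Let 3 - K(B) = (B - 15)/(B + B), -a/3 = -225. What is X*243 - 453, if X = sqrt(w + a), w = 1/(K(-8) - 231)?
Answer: -453 + 243*sqrt(9096403939)/3671 ≈ 5860.3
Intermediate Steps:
a = 675 (a = -3*(-225) = 675)
K(B) = 3 - (-15 + B)/(2*B) (K(B) = 3 - (B - 15)/(B + B) = 3 - (-15 + B)/(2*B))
w = -16/3671 (w = 1/((5/2)*(3 - 8)/(-8) - 231) = 1/((5/2)*(-1/8)*(-5) - 231) = 1/(25/16 - 231) = 1/(-3671/16) = -16/3671 ≈ -0.0043585)
X = sqrt(9096403939)/3671 (X = sqrt(-16/3671 + 675) = sqrt(2477909/3671) = sqrt(9096403939)/3671 ≈ 25.981)
X*243 - 453 = (sqrt(9096403939)/3671)*243 - 453 = 243*sqrt(9096403939)/3671 - 453 = -453 + 243*sqrt(9096403939)/3671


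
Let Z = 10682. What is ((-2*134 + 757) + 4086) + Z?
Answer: 15257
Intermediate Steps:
((-2*134 + 757) + 4086) + Z = ((-2*134 + 757) + 4086) + 10682 = ((-268 + 757) + 4086) + 10682 = (489 + 4086) + 10682 = 4575 + 10682 = 15257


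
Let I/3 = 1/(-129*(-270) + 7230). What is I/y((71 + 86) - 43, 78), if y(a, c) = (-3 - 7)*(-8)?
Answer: 1/1121600 ≈ 8.9158e-7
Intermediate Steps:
y(a, c) = 80 (y(a, c) = -10*(-8) = 80)
I = 1/14020 (I = 3/(-129*(-270) + 7230) = 3/(34830 + 7230) = 3/42060 = 3*(1/42060) = 1/14020 ≈ 7.1327e-5)
I/y((71 + 86) - 43, 78) = (1/14020)/80 = (1/14020)*(1/80) = 1/1121600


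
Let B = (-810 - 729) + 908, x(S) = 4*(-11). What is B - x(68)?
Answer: -587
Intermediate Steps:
x(S) = -44
B = -631 (B = -1539 + 908 = -631)
B - x(68) = -631 - 1*(-44) = -631 + 44 = -587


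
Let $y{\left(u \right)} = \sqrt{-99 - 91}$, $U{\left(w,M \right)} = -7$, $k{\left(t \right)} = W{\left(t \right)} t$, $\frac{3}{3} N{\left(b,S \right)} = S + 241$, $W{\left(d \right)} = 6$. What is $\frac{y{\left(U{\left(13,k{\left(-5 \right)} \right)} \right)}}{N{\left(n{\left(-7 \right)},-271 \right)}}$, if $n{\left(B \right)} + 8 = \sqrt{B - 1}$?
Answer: $- \frac{i \sqrt{190}}{30} \approx - 0.45947 i$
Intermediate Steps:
$n{\left(B \right)} = -8 + \sqrt{-1 + B}$ ($n{\left(B \right)} = -8 + \sqrt{B - 1} = -8 + \sqrt{-1 + B}$)
$N{\left(b,S \right)} = 241 + S$ ($N{\left(b,S \right)} = S + 241 = 241 + S$)
$k{\left(t \right)} = 6 t$
$y{\left(u \right)} = i \sqrt{190}$ ($y{\left(u \right)} = \sqrt{-190} = i \sqrt{190}$)
$\frac{y{\left(U{\left(13,k{\left(-5 \right)} \right)} \right)}}{N{\left(n{\left(-7 \right)},-271 \right)}} = \frac{i \sqrt{190}}{241 - 271} = \frac{i \sqrt{190}}{-30} = i \sqrt{190} \left(- \frac{1}{30}\right) = - \frac{i \sqrt{190}}{30}$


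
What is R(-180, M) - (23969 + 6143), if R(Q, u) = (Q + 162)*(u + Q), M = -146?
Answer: -24244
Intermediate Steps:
R(Q, u) = (162 + Q)*(Q + u)
R(-180, M) - (23969 + 6143) = ((-180)² + 162*(-180) + 162*(-146) - 180*(-146)) - (23969 + 6143) = (32400 - 29160 - 23652 + 26280) - 1*30112 = 5868 - 30112 = -24244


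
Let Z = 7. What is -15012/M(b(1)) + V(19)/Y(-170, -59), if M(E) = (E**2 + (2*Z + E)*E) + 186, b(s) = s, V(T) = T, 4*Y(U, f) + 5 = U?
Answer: -1321226/17675 ≈ -74.751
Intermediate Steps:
Y(U, f) = -5/4 + U/4
M(E) = 186 + E**2 + E*(14 + E) (M(E) = (E**2 + (2*7 + E)*E) + 186 = (E**2 + (14 + E)*E) + 186 = (E**2 + E*(14 + E)) + 186 = 186 + E**2 + E*(14 + E))
-15012/M(b(1)) + V(19)/Y(-170, -59) = -15012/(186 + 2*1**2 + 14*1) + 19/(-5/4 + (1/4)*(-170)) = -15012/(186 + 2*1 + 14) + 19/(-5/4 - 85/2) = -15012/(186 + 2 + 14) + 19/(-175/4) = -15012/202 + 19*(-4/175) = -15012*1/202 - 76/175 = -7506/101 - 76/175 = -1321226/17675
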